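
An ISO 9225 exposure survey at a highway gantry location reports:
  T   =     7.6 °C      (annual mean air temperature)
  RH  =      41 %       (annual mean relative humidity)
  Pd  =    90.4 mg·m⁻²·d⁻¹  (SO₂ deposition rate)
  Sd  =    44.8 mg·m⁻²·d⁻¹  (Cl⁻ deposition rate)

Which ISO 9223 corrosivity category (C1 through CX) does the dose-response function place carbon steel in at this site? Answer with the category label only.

carbon steel: T≤10 °C ⇒ hinge +0.150·(7.6−10) = -0.3600
  Pd branch = 1.77·Pd^0.52·e^(0.02·RH+f) = 29.17 μm/a
  Cl⁻ term: 0.102·44.8^0.62·exp(0.033·41+0.04·7.6) = 5.65
  sum: 29.17 + 5.65 → r_corr = 34.82 μm/a
ISO 9223 Table 2 (carbon steel): 25 < 34.8 ≤ 50 μm/a ⇒ C3

C3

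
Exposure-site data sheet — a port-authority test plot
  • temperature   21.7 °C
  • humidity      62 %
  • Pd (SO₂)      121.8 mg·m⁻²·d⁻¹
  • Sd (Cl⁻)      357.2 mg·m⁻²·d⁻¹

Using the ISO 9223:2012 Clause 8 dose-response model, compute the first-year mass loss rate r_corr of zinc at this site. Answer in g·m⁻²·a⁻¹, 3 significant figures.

zinc: f(T) = -0.071·(T−10) [T>10 °C] = -0.8307
  sulphur-dioxide contribution → 0.8056 μm/a
  chloride contribution → 5.184 μm/a
  total first-year rate 5.99 μm/a
Convert to mass loss: 5.99 μm/a × 7.14 g/cm³ = 42.77 g·m⁻²·a⁻¹

r_corr = 42.8 g·m⁻²·a⁻¹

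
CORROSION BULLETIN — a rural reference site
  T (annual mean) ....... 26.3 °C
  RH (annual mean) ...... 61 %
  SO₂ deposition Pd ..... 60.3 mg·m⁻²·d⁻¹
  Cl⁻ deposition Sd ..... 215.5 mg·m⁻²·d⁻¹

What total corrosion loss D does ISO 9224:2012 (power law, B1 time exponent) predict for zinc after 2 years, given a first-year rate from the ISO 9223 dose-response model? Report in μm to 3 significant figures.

zinc: temperature factor f = -0.071·(16.3) = -1.1573
  sulphur-dioxide contribution → 0.4073 μm/a
  chloride contribution → 5.7 μm/a
  total first-year rate 6.108 μm/a
Power-law: D(2) = r_corr · 2^0.813
  D(2) = 6.108 × 2^0.813 = 6.108 × 1.757 = 10.73 μm

D(2) = 10.7 μm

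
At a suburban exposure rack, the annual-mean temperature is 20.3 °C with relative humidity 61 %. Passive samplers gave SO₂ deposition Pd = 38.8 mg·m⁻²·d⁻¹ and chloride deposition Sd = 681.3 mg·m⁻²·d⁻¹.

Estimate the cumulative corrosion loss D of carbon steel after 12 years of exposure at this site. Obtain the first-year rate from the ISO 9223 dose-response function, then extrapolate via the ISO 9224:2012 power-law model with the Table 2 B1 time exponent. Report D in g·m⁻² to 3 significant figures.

D(12) = 3.49e+03 g·m⁻²

carbon steel: T>10 °C ⇒ hinge -0.054·(20.3−10) = -0.5562
  sulphur-dioxide contribution → 23.04 μm/a
  chloride contribution → 98.21 μm/a
  total first-year rate 121.2 μm/a
ISO 9224: D(t) = r_corr · t^b with b = 0.523 (carbon steel, B1)
  D(12) = 121.2 × 12^0.523 = 121.2 × 3.668 = 444.7 μm
  Mass loss = 444.7 μm × 7.85 g/cm³ = 3491 g·m⁻²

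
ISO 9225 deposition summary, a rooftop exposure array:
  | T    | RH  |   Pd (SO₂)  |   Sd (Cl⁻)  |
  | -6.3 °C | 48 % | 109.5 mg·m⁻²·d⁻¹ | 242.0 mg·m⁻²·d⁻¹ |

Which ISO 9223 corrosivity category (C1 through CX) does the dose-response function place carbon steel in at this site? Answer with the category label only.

carbon steel: T≤10 °C ⇒ hinge +0.150·(-6.3−10) = -2.4450
  Pd branch = 1.77·Pd^0.52·e^(0.02·RH+f) = 4.608 μm/a
  Sd branch = 0.102·Sd^0.62·e^(0.033·RH+0.04·T) = 11.62 μm/a
  sum: 4.608 + 11.62 → r_corr = 16.22 μm/a
ISO 9223 Table 2 (carbon steel): 1.3 < 16.2 ≤ 25 μm/a ⇒ C2

C2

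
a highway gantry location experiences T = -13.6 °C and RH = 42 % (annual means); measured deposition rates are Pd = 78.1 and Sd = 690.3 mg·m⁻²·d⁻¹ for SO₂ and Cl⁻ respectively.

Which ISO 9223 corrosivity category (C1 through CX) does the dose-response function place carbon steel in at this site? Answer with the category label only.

carbon steel: T≤10 °C ⇒ hinge +0.150·(-13.6−10) = -3.5400
  sulphur-dioxide contribution → 1.147 μm/a
  chloride contribution → 13.63 μm/a
  total first-year rate 14.78 μm/a
14.8 μm/a falls in (1.3, 25] for carbon steel → category C2

C2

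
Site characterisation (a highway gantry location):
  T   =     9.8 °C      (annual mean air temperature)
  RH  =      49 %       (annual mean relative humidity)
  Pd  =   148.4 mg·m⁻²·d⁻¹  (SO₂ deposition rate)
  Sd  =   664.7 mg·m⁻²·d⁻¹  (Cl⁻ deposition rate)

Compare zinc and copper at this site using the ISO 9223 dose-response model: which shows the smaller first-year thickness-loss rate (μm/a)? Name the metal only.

copper

zinc: T≤10 °C ⇒ hinge +0.038·(9.8−10) = -0.0076
  SO₂ term: 0.0129·148.4^0.44·exp(0.046·49-0.0076) = 1.101
  Sd branch = 0.0175·Sd^0.57·e^(0.008·RH+0.085·T) = 2.421 μm/a
  r_corr = 1.101 + 2.421 = 3.521 μm/a
copper: T≤10 °C ⇒ hinge +0.126·(9.8−10) = -0.0252
  Pd branch = 0.0053·Pd^0.26·e^(0.059·RH+f) = 0.3415 μm/a
  Sd branch = 0.01025·Sd^0.27·e^(0.036·RH+0.049·T) = 0.5591 μm/a
  sum: 0.3415 + 0.5591 → r_corr = 0.9006 μm/a
Ordering by μm/a: zinc (3.52) > copper (0.901)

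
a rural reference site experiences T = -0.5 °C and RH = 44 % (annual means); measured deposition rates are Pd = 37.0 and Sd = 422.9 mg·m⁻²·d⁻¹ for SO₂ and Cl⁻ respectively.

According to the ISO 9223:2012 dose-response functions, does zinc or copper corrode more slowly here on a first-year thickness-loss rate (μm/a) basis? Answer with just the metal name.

zinc: T≤10 °C ⇒ hinge +0.038·(-0.5−10) = -0.3990
  SO₂ term: 0.0129·37.0^0.44·exp(0.046·44-0.3990) = 0.3209
  Sd branch = 0.0175·Sd^0.57·e^(0.008·RH+0.085·T) = 0.7489 μm/a
  sum: 0.3209 + 0.7489 → r_corr = 1.07 μm/a
copper: T≤10 °C ⇒ hinge +0.126·(-0.5−10) = -1.3230
  SO₂ term: 0.0053·37.0^0.26·exp(0.059·44-1.3230) = 0.0484
  Sd branch = 0.01025·Sd^0.27·e^(0.036·RH+0.049·T) = 0.2495 μm/a
  sum: 0.0484 + 0.2495 → r_corr = 0.2979 μm/a
Ordering by μm/a: zinc (1.07) > copper (0.298)

copper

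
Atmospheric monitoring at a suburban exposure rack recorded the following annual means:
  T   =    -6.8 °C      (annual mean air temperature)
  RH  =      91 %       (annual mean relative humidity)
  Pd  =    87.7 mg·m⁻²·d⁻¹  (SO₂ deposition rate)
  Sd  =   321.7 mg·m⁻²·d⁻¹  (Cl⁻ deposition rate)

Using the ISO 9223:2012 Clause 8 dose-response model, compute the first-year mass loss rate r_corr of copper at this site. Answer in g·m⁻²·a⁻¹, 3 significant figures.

copper: T≤10 °C ⇒ hinge +0.126·(-6.8−10) = -2.1168
  Pd branch = 0.0053·Pd^0.26·e^(0.059·RH+f) = 0.4384 μm/a
  Cl⁻ term: 0.01025·321.7^0.27·exp(0.036·91+0.049·-6.8) = 0.9242
  r_corr = 0.4384 + 0.9242 = 1.363 μm/a
Convert to mass loss: 1.363 μm/a × 8.96 g/cm³ = 12.21 g·m⁻²·a⁻¹

r_corr = 12.2 g·m⁻²·a⁻¹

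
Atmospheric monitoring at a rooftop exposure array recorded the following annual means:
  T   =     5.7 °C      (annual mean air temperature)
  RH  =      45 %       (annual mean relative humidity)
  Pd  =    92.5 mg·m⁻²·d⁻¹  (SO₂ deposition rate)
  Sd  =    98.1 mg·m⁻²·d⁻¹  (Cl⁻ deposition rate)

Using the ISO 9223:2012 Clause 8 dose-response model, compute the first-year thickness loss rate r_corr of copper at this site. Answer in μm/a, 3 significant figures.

r_corr = 0.379 μm/a

copper: f(T) = +0.126·(T−10) [T≤10 °C] = -0.5418
  SO₂ term: 0.0053·92.5^0.26·exp(0.059·45-0.5418) = 0.1423
  Cl⁻ term: 0.01025·98.1^0.27·exp(0.036·45+0.049·5.7) = 0.2362
  r_corr = 0.1423 + 0.2362 = 0.3785 μm/a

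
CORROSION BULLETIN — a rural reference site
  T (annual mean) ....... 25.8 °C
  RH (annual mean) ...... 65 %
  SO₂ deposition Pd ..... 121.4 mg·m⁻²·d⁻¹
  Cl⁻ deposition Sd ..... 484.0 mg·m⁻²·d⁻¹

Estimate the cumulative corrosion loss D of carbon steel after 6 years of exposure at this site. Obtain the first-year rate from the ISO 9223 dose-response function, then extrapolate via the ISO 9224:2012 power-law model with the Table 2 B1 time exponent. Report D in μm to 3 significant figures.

carbon steel: f(T) = -0.054·(T−10) [T>10 °C] = -0.8532
  SO₂ term: 1.77·121.4^0.52·exp(0.02·65-0.8532) = 33.56
  Sd branch = 0.102·Sd^0.62·e^(0.033·RH+0.04·T) = 113 μm/a
  r_corr = 33.56 + 113 = 146.5 μm/a
Power-law: D(6) = r_corr · 6^0.523
  D(6) = 146.5 × 6^0.523 = 146.5 × 2.553 = 374 μm

D(6) = 374 μm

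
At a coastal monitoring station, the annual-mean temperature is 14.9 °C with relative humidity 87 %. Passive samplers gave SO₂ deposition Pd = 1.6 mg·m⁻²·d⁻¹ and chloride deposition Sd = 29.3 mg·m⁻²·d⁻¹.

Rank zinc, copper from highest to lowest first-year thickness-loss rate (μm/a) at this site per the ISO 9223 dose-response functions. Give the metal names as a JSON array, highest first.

["copper", "zinc"]

zinc: temperature factor f = -0.071·(4.9) = -0.3479
  SO₂ term: 0.0129·1.6^0.44·exp(0.046·87-0.3479) = 0.6129
  Sd branch = 0.0175·Sd^0.57·e^(0.008·RH+0.085·T) = 0.854 μm/a
  sum: 0.6129 + 0.854 → r_corr = 1.467 μm/a
copper: f(T) = -0.080·(T−10) [T>10 °C] = -0.3920
  SO₂ term: 0.0053·1.6^0.26·exp(0.059·87-0.3920) = 0.686
  Sd branch = 0.01025·Sd^0.27·e^(0.036·RH+0.049·T) = 1.214 μm/a
  r_corr = 0.686 + 1.214 = 1.9 μm/a
Ordering by μm/a: copper (1.9) > zinc (1.47)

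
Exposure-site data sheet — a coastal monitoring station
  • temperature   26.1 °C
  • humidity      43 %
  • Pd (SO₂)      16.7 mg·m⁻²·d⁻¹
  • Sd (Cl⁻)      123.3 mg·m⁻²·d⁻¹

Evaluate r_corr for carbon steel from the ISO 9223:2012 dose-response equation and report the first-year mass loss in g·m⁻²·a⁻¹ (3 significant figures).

carbon steel: T>10 °C ⇒ hinge -0.054·(26.1−10) = -0.8694
  Pd branch = 1.77·Pd^0.52·e^(0.02·RH+f) = 7.581 μm/a
  Sd branch = 0.102·Sd^0.62·e^(0.033·RH+0.04·T) = 23.7 μm/a
  sum: 7.581 + 23.7 → r_corr = 31.28 μm/a
Convert to mass loss: 31.28 μm/a × 7.85 g/cm³ = 245.5 g·m⁻²·a⁻¹

r_corr = 246 g·m⁻²·a⁻¹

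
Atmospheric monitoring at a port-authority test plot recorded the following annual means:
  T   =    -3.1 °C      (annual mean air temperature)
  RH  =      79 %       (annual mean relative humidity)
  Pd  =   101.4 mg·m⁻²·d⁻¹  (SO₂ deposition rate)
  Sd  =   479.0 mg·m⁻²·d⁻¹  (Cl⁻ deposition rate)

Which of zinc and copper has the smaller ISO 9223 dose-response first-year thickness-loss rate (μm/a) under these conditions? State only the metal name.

zinc: f(T) = +0.038·(T−10) [T≤10 °C] = -0.4978
  SO₂ term: 0.0129·101.4^0.44·exp(0.046·79-0.4978) = 2.266
  Sd branch = 0.0175·Sd^0.57·e^(0.008·RH+0.085·T) = 0.8528 μm/a
  sum: 2.266 + 0.8528 → r_corr = 3.119 μm/a
copper: T≤10 °C ⇒ hinge +0.126·(-3.1−10) = -1.6506
  Pd branch = 0.0053·Pd^0.26·e^(0.059·RH+f) = 0.3575 μm/a
  Cl⁻ term: 0.01025·479.0^0.27·exp(0.036·79+0.049·-3.1) = 0.8009
  r_corr = 0.3575 + 0.8009 = 1.158 μm/a
Ordering by μm/a: zinc (3.12) > copper (1.16)

copper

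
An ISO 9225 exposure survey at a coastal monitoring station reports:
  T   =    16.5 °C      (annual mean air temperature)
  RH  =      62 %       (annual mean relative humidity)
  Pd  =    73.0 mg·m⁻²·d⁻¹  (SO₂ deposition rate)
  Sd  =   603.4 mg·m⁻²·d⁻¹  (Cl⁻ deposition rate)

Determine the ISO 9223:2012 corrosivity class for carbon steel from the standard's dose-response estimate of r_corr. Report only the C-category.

carbon steel: f(T) = -0.054·(T−10) [T>10 °C] = -0.3510
  Pd branch = 1.77·Pd^0.52·e^(0.02·RH+f) = 40.09 μm/a
  Cl⁻ term: 0.102·603.4^0.62·exp(0.033·62+0.04·16.5) = 80.87
  sum: 40.09 + 80.87 → r_corr = 121 μm/a
ISO 9223 Table 2 (carbon steel): 80 < 121 ≤ 200 μm/a ⇒ C5

C5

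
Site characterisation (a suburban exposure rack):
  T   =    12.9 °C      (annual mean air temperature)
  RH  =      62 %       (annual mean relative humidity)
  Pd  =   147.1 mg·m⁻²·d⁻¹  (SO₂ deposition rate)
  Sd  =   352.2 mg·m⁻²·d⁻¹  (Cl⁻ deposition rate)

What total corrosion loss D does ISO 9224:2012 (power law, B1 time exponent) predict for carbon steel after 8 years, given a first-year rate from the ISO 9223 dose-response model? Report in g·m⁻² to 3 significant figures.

carbon steel: temperature factor f = -0.054·(2.9) = -0.1566
  SO₂ term: 1.77·147.1^0.52·exp(0.02·62-0.1566) = 70.09
  Sd branch = 0.102·Sd^0.62·e^(0.033·RH+0.04·T) = 50.15 μm/a
  sum: 70.09 + 50.15 → r_corr = 120.2 μm/a
ISO 9224: D(t) = r_corr · t^b with b = 0.523 (carbon steel, B1)
  D(8) = 120.2 × 8^0.523 = 120.2 × 2.967 = 356.7 μm
  Mass loss = 356.7 μm × 7.85 g/cm³ = 2800 g·m⁻²

D(8) = 2.80e+03 g·m⁻²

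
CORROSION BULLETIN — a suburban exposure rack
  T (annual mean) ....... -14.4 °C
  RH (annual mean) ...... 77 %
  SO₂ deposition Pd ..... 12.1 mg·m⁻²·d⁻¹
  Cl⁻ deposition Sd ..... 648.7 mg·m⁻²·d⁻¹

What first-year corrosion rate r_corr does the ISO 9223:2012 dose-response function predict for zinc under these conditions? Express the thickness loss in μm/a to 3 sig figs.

zinc: f(T) = +0.038·(T−10) [T≤10 °C] = -0.9272
  sulphur-dioxide contribution → 0.528 μm/a
  chloride contribution → 0.3818 μm/a
  total first-year rate 0.9098 μm/a

r_corr = 0.910 μm/a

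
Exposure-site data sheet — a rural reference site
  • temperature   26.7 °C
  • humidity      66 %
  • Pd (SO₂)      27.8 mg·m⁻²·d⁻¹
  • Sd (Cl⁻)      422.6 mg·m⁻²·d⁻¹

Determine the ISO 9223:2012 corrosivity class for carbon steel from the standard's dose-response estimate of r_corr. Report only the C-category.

C5

carbon steel: T>10 °C ⇒ hinge -0.054·(26.7−10) = -0.9018
  SO₂ term: 1.77·27.8^0.52·exp(0.02·66-0.9018) = 15.15
  Sd branch = 0.102·Sd^0.62·e^(0.033·RH+0.04·T) = 111.3 μm/a
  r_corr = 15.15 + 111.3 = 126.4 μm/a
Category bounds: 80…200 μm/a bracket r_corr ⇒ C5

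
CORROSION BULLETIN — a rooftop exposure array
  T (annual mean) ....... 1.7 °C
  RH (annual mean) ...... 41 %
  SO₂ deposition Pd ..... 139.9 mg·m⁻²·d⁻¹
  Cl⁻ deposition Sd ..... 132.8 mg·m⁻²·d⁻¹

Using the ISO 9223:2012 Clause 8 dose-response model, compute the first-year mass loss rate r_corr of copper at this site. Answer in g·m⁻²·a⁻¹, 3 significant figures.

r_corr = 2.31 g·m⁻²·a⁻¹

copper: temperature factor f = +0.126·(-8.3) = -1.0458
  Pd branch = 0.0053·Pd^0.26·e^(0.059·RH+f) = 0.07561 μm/a
  Sd branch = 0.01025·Sd^0.27·e^(0.036·RH+0.049·T) = 0.1825 μm/a
  sum: 0.07561 + 0.1825 → r_corr = 0.2581 μm/a
Convert to mass loss: 0.2581 μm/a × 8.96 g/cm³ = 2.312 g·m⁻²·a⁻¹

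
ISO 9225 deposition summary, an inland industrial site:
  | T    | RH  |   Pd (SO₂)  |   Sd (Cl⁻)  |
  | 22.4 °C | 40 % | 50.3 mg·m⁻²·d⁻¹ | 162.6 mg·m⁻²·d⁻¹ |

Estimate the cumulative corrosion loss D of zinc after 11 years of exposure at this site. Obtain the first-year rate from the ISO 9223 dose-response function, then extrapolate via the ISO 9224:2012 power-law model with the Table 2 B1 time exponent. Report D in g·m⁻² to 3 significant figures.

zinc: T>10 °C ⇒ hinge -0.071·(22.4−10) = -0.8804
  Pd branch = 0.0129·Pd^0.44·e^(0.046·RH+f) = 0.1888 μm/a
  Sd branch = 0.0175·Sd^0.57·e^(0.008·RH+0.085·T) = 2.946 μm/a
  r_corr = 0.1888 + 2.946 = 3.135 μm/a
Long-term exponent b (ISO 9224 Table 2, B1) = 0.813
  D(11) = 3.135 × 11^0.813 = 3.135 × 7.025 = 22.02 μm
  Mass loss = 22.02 μm × 7.14 g/cm³ = 157.2 g·m⁻²

D(11) = 157 g·m⁻²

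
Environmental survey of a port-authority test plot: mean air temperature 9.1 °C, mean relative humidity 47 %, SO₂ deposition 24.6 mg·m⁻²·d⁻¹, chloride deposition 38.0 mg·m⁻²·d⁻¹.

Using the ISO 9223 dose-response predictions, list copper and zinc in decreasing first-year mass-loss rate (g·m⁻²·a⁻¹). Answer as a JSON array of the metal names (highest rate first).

copper: temperature factor f = +0.126·(-0.9) = -0.1134
  Pd branch = 0.0053·Pd^0.26·e^(0.059·RH+f) = 0.1742 μm/a
  Sd branch = 0.01025·Sd^0.27·e^(0.036·RH+0.049·T) = 0.2321 μm/a
  sum: 0.1742 + 0.2321 → r_corr = 0.4063 μm/a
  mass loss = 0.4063 μm/a × 8.96 g/cm³ = 3.64 g·m⁻²·a⁻¹
zinc: temperature factor f = +0.038·(-0.9) = -0.0342
  SO₂ term: 0.0129·24.6^0.44·exp(0.046·47-0.0342) = 0.4433
  Sd branch = 0.0175·Sd^0.57·e^(0.008·RH+0.085·T) = 0.4393 μm/a
  r_corr = 0.4433 + 0.4393 = 0.8826 μm/a
  mass loss = 0.8826 μm/a × 7.14 g/cm³ = 6.302 g·m⁻²·a⁻¹
Ordering by g·m⁻²·a⁻¹: zinc (6.3) > copper (3.64)

["zinc", "copper"]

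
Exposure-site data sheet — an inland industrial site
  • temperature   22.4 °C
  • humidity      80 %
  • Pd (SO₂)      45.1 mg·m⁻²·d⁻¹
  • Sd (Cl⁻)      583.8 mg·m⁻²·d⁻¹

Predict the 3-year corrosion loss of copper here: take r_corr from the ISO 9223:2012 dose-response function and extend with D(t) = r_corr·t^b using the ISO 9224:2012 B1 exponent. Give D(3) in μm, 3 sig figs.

D(3) = 7.59 μm

copper: temperature factor f = -0.080·(12.4) = -0.9920
  SO₂ term: 0.0053·45.1^0.26·exp(0.059·80-0.9920) = 0.5935
  Cl⁻ term: 0.01025·583.8^0.27·exp(0.036·80+0.049·22.4) = 3.055
  r_corr = 0.5935 + 3.055 = 3.649 μm/a
Power-law: D(3) = r_corr · 3^0.667
  D(3) = 3.649 × 3^0.667 = 3.649 × 2.081 = 7.593 μm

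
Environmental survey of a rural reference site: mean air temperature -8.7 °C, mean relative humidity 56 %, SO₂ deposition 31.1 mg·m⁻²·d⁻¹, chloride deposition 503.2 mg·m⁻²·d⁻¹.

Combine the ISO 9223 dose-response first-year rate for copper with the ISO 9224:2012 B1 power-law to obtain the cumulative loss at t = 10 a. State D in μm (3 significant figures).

D(10) = 1.41 μm

copper: f(T) = +0.126·(T−10) [T≤10 °C] = -2.3562
  sulphur-dioxide contribution → 0.03342 μm/a
  chloride contribution → 0.2695 μm/a
  total first-year rate 0.3029 μm/a
Long-term exponent b (ISO 9224 Table 2, B1) = 0.667
  D(10) = 0.3029 × 10^0.667 = 0.3029 × 4.645 = 1.407 μm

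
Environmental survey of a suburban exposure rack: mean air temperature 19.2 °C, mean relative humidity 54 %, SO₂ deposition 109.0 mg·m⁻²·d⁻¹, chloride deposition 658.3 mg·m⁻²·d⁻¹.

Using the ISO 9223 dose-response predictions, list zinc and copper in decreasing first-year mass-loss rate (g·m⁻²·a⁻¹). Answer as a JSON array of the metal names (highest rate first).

zinc: temperature factor f = -0.071·(9.2) = -0.6532
  Pd branch = 0.0129·Pd^0.44·e^(0.046·RH+f) = 0.6341 μm/a
  Sd branch = 0.0175·Sd^0.57·e^(0.008·RH+0.085·T) = 5.571 μm/a
  sum: 0.6341 + 5.571 → r_corr = 6.205 μm/a
  mass loss = 6.205 μm/a × 7.14 g/cm³ = 44.3 g·m⁻²·a⁻¹
copper: temperature factor f = -0.080·(9.2) = -0.7360
  Pd branch = 0.0053·Pd^0.26·e^(0.059·RH+f) = 0.208 μm/a
  Cl⁻ term: 0.01025·658.3^0.27·exp(0.036·54+0.049·19.2) = 1.058
  r_corr = 0.208 + 1.058 = 1.266 μm/a
  mass loss = 1.266 μm/a × 8.96 g/cm³ = 11.34 g·m⁻²·a⁻¹
Ordering by g·m⁻²·a⁻¹: zinc (44.3) > copper (11.3)

["zinc", "copper"]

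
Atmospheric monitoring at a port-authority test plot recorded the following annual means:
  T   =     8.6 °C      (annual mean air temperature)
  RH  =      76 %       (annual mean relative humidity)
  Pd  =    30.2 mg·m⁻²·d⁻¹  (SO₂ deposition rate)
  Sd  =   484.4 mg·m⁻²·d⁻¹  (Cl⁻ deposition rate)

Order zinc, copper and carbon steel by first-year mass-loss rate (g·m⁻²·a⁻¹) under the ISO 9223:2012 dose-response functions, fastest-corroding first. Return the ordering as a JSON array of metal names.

zinc: T≤10 °C ⇒ hinge +0.038·(8.6−10) = -0.0532
  SO₂ term: 0.0129·30.2^0.44·exp(0.046·76-0.0532) = 1.807
  Cl⁻ term: 0.0175·484.4^0.57·exp(0.008·76+0.085·8.6) = 2.265
  sum: 1.807 + 2.265 → r_corr = 4.072 μm/a
  mass loss = 4.072 μm/a × 7.14 g/cm³ = 29.08 g·m⁻²·a⁻¹
copper: temperature factor f = +0.126·(-1.4) = -0.1764
  SO₂ term: 0.0053·30.2^0.26·exp(0.059·76-0.1764) = 0.9547
  Sd branch = 0.01025·Sd^0.27·e^(0.036·RH+0.049·T) = 1.279 μm/a
  sum: 0.9547 + 1.279 → r_corr = 2.234 μm/a
  mass loss = 2.234 μm/a × 8.96 g/cm³ = 20.02 g·m⁻²·a⁻¹
carbon steel: T≤10 °C ⇒ hinge +0.150·(8.6−10) = -0.2100
  Pd branch = 1.77·Pd^0.52·e^(0.02·RH+f) = 38.59 μm/a
  Sd branch = 0.102·Sd^0.62·e^(0.033·RH+0.04·T) = 81.66 μm/a
  sum: 38.59 + 81.66 → r_corr = 120.3 μm/a
  mass loss = 120.3 μm/a × 7.85 g/cm³ = 944 g·m⁻²·a⁻¹
Ordering by g·m⁻²·a⁻¹: carbon steel (944) > zinc (29.1) > copper (20)

["carbon steel", "zinc", "copper"]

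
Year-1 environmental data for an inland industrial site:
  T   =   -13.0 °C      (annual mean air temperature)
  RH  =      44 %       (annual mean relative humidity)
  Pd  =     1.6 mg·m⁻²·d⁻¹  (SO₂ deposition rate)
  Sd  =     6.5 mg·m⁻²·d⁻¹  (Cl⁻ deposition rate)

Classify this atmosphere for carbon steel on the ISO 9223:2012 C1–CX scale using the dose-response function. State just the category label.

C1

carbon steel: T≤10 °C ⇒ hinge +0.150·(-13.0−10) = -3.4500
  sulphur-dioxide contribution → 0.173 μm/a
  chloride contribution → 0.8267 μm/a
  ⇒ r_corr(carbon steel) = 0.9997 μm/a
Category bounds: 0…1.3 μm/a bracket r_corr ⇒ C1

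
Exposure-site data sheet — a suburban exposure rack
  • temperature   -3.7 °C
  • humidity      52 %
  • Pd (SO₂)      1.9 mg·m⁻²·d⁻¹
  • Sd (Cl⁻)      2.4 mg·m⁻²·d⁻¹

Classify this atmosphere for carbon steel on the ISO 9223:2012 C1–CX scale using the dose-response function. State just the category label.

carbon steel: T≤10 °C ⇒ hinge +0.150·(-3.7−10) = -2.0550
  sulphur-dioxide contribution → 0.8956 μm/a
  chloride contribution → 0.842 μm/a
  total first-year rate 1.738 μm/a
Category bounds: 1.3…25 μm/a bracket r_corr ⇒ C2

C2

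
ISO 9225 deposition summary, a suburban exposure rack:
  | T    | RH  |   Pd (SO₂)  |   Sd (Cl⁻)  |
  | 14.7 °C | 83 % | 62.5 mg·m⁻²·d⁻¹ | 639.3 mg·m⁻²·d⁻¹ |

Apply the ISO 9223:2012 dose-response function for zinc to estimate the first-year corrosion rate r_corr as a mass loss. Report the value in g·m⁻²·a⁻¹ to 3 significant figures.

zinc: temperature factor f = -0.071·(4.7) = -0.3337
  SO₂ term: 0.0129·62.5^0.44·exp(0.046·83-0.3337) = 2.594
  Cl⁻ term: 0.0175·639.3^0.57·exp(0.008·83+0.085·14.7) = 4.713
  sum: 2.594 + 4.713 → r_corr = 7.307 μm/a
Convert to mass loss: 7.307 μm/a × 7.14 g/cm³ = 52.17 g·m⁻²·a⁻¹

r_corr = 52.2 g·m⁻²·a⁻¹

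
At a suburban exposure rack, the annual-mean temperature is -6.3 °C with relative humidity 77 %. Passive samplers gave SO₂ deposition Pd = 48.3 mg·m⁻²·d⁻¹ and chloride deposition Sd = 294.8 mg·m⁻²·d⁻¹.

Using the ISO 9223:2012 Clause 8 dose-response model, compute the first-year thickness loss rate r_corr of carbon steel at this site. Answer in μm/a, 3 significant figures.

r_corr = 39.6 μm/a

carbon steel: T≤10 °C ⇒ hinge +0.150·(-6.3−10) = -2.4450
  sulphur-dioxide contribution → 5.378 μm/a
  chloride contribution → 34.18 μm/a
  total first-year rate 39.56 μm/a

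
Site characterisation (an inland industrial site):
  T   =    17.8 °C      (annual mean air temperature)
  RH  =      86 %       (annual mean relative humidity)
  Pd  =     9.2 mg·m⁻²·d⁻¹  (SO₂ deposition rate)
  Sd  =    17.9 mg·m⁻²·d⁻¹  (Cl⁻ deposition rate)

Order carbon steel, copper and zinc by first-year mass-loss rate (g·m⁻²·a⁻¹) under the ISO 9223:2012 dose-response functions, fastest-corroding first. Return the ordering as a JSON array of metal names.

carbon steel: temperature factor f = -0.054·(7.8) = -0.4212
  SO₂ term: 1.77·9.2^0.52·exp(0.02·86-0.4212) = 20.57
  Cl⁻ term: 0.102·17.9^0.62·exp(0.033·86+0.04·17.8) = 21.24
  r_corr = 20.57 + 21.24 = 41.81 μm/a
  mass loss = 41.81 μm/a × 7.85 g/cm³ = 328.2 g·m⁻²·a⁻¹
copper: f(T) = -0.080·(T−10) [T>10 °C] = -0.6240
  SO₂ term: 0.0053·9.2^0.26·exp(0.059·86-0.6240) = 0.8081
  Cl⁻ term: 0.01025·17.9^0.27·exp(0.036·86+0.049·17.8) = 1.181
  r_corr = 0.8081 + 1.181 = 1.989 μm/a
  mass loss = 1.989 μm/a × 8.96 g/cm³ = 17.83 g·m⁻²·a⁻¹
zinc: temperature factor f = -0.071·(7.8) = -0.5538
  Pd branch = 0.0129·Pd^0.44·e^(0.046·RH+f) = 1.029 μm/a
  Cl⁻ term: 0.0175·17.9^0.57·exp(0.008·86+0.085·17.8) = 0.8186
  r_corr = 1.029 + 0.8186 = 1.847 μm/a
  mass loss = 1.847 μm/a × 7.14 g/cm³ = 13.19 g·m⁻²·a⁻¹
Ordering by g·m⁻²·a⁻¹: carbon steel (328) > copper (17.8) > zinc (13.2)

["carbon steel", "copper", "zinc"]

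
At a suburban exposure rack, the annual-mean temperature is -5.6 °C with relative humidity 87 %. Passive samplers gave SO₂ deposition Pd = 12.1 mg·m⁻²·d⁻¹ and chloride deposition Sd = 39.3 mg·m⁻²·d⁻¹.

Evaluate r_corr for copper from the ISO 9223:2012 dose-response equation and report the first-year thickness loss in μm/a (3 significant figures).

r_corr = 0.722 μm/a

copper: T≤10 °C ⇒ hinge +0.126·(-5.6−10) = -1.9656
  SO₂ term: 0.0053·12.1^0.26·exp(0.059·87-1.9656) = 0.2406
  Cl⁻ term: 0.01025·39.3^0.27·exp(0.036·87+0.049·-5.6) = 0.4811
  r_corr = 0.2406 + 0.4811 = 0.7218 μm/a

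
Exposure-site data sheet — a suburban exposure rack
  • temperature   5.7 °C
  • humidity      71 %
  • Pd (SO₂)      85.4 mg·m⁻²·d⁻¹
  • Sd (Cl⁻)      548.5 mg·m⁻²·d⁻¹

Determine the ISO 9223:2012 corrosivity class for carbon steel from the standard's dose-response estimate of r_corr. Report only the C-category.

carbon steel: temperature factor f = +0.150·(-4.3) = -0.6450
  sulphur-dioxide contribution → 38.81 μm/a
  chloride contribution → 66.6 μm/a
  total first-year rate 105.4 μm/a
105 μm/a falls in (80, 200] for carbon steel → category C5

C5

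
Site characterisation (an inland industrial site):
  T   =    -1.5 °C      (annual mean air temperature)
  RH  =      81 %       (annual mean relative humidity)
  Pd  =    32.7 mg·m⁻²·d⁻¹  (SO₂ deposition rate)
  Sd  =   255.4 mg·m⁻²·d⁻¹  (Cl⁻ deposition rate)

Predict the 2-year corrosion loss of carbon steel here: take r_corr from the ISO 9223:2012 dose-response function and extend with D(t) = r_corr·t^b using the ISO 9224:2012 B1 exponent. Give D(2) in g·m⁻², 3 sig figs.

D(2) = 598 g·m⁻²

carbon steel: temperature factor f = +0.150·(-11.5) = -1.7250
  Pd branch = 1.77·Pd^0.52·e^(0.02·RH+f) = 9.771 μm/a
  Sd branch = 0.102·Sd^0.62·e^(0.033·RH+0.04·T) = 43.24 μm/a
  sum: 9.771 + 43.24 → r_corr = 53.01 μm/a
ISO 9224: D(t) = r_corr · t^b with b = 0.523 (carbon steel, B1)
  D(2) = 53.01 × 2^0.523 = 53.01 × 1.437 = 76.17 μm
  Mass loss = 76.17 μm × 7.85 g/cm³ = 598 g·m⁻²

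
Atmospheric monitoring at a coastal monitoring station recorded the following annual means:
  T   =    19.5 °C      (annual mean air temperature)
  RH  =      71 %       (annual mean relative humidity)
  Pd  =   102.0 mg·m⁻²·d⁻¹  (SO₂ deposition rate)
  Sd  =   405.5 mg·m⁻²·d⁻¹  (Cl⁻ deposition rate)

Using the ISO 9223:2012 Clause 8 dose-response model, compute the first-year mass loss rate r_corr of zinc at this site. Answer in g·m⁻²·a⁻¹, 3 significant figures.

r_corr = 44.9 g·m⁻²·a⁻¹

zinc: T>10 °C ⇒ hinge -0.071·(19.5−10) = -0.6745
  Pd branch = 0.0129·Pd^0.44·e^(0.046·RH+f) = 1.318 μm/a
  Sd branch = 0.0175·Sd^0.57·e^(0.008·RH+0.085·T) = 4.967 μm/a
  sum: 1.318 + 4.967 → r_corr = 6.285 μm/a
Convert to mass loss: 6.285 μm/a × 7.14 g/cm³ = 44.88 g·m⁻²·a⁻¹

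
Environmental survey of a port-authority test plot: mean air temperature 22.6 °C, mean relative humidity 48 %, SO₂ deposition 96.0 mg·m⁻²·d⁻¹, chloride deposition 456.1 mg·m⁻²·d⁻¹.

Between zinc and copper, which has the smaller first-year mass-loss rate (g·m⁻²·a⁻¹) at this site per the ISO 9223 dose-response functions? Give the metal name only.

copper

zinc: temperature factor f = -0.071·(12.6) = -0.8946
  Pd branch = 0.0129·Pd^0.44·e^(0.046·RH+f) = 0.3574 μm/a
  Sd branch = 0.0175·Sd^0.57·e^(0.008·RH+0.085·T) = 5.751 μm/a
  sum: 0.3574 + 5.751 → r_corr = 6.109 μm/a
  mass loss = 6.109 μm/a × 7.14 g/cm³ = 43.61 g·m⁻²·a⁻¹
copper: T>10 °C ⇒ hinge -0.080·(22.6−10) = -1.0080
  SO₂ term: 0.0053·96.0^0.26·exp(0.059·48-1.0080) = 0.1076
  Sd branch = 0.01025·Sd^0.27·e^(0.036·RH+0.049·T) = 0.9122 μm/a
  sum: 0.1076 + 0.9122 → r_corr = 1.02 μm/a
  mass loss = 1.02 μm/a × 8.96 g/cm³ = 9.137 g·m⁻²·a⁻¹
Ordering by g·m⁻²·a⁻¹: zinc (43.6) > copper (9.14)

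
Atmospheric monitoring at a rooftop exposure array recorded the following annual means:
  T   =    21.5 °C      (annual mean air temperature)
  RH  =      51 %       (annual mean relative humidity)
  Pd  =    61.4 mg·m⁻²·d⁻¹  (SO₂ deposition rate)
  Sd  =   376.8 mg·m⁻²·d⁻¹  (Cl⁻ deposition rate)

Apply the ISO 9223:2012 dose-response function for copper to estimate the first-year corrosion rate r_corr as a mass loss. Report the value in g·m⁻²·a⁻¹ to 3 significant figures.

r_corr = 9.31 g·m⁻²·a⁻¹

copper: f(T) = -0.080·(T−10) [T>10 °C] = -0.9200
  SO₂ term: 0.0053·61.4^0.26·exp(0.059·51-0.9200) = 0.1249
  Cl⁻ term: 0.01025·376.8^0.27·exp(0.036·51+0.049·21.5) = 0.9145
  r_corr = 0.1249 + 0.9145 = 1.039 μm/a
Convert to mass loss: 1.039 μm/a × 8.96 g/cm³ = 9.312 g·m⁻²·a⁻¹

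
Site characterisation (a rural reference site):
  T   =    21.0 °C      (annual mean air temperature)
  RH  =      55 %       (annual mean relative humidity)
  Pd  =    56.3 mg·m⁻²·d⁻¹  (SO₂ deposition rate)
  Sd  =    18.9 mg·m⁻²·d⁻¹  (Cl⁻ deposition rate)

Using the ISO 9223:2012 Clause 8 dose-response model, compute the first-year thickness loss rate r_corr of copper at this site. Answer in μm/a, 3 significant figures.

copper: f(T) = -0.080·(T−10) [T>10 °C] = -0.8800
  sulphur-dioxide contribution → 0.1609 μm/a
  chloride contribution → 0.4594 μm/a
  total first-year rate 0.6203 μm/a

r_corr = 0.620 μm/a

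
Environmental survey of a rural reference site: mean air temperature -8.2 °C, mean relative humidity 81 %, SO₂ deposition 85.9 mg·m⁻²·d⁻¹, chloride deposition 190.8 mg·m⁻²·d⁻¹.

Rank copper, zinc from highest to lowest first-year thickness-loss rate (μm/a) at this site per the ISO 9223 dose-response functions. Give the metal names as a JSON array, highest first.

copper: T≤10 °C ⇒ hinge +0.126·(-8.2−10) = -2.2932
  SO₂ term: 0.0053·85.9^0.26·exp(0.059·81-2.2932) = 0.2026
  Sd branch = 0.01025·Sd^0.27·e^(0.036·RH+0.049·T) = 0.5229 μm/a
  sum: 0.2026 + 0.5229 → r_corr = 0.7255 μm/a
zinc: f(T) = +0.038·(T−10) [T≤10 °C] = -0.6916
  SO₂ term: 0.0129·85.9^0.44·exp(0.046·81-0.6916) = 1.903
  Cl⁻ term: 0.0175·190.8^0.57·exp(0.008·81+0.085·-8.2) = 0.3324
  sum: 1.903 + 0.3324 → r_corr = 2.235 μm/a
Ordering by μm/a: zinc (2.24) > copper (0.725)

["zinc", "copper"]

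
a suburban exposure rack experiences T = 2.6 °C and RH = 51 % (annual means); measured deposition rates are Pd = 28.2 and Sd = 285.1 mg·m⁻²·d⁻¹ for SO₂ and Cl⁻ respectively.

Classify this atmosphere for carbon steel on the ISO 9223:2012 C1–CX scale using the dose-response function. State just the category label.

C3

carbon steel: f(T) = +0.150·(T−10) [T≤10 °C] = -1.1100
  sulphur-dioxide contribution → 9.184 μm/a
  chloride contribution → 20.27 μm/a
  ⇒ r_corr(carbon steel) = 29.45 μm/a
Category bounds: 25…50 μm/a bracket r_corr ⇒ C3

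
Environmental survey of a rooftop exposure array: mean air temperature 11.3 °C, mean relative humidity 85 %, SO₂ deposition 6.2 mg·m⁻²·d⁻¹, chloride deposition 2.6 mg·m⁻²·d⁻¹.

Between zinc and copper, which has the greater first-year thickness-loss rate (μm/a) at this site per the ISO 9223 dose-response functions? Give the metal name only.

copper

zinc: f(T) = -0.071·(T−10) [T>10 °C] = -0.0923
  sulphur-dioxide contribution → 1.31 μm/a
  chloride contribution → 0.1556 μm/a
  total first-year rate 1.466 μm/a
copper: temperature factor f = -0.080·(1.3) = -0.1040
  sulphur-dioxide contribution → 1.156 μm/a
  chloride contribution → 0.4922 μm/a
  ⇒ r_corr(copper) = 1.649 μm/a
Ordering by μm/a: copper (1.65) > zinc (1.47)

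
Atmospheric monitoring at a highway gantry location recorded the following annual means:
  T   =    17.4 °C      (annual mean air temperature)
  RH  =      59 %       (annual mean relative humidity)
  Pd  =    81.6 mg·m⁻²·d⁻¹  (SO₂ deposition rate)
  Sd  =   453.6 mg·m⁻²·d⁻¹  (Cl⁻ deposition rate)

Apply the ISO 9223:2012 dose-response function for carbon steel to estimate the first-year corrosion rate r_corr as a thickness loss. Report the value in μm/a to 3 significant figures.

carbon steel: T>10 °C ⇒ hinge -0.054·(17.4−10) = -0.3996
  SO₂ term: 1.77·81.6^0.52·exp(0.02·59-0.3996) = 38.1
  Sd branch = 0.102·Sd^0.62·e^(0.033·RH+0.04·T) = 63.62 μm/a
  r_corr = 38.1 + 63.62 = 101.7 μm/a

r_corr = 102 μm/a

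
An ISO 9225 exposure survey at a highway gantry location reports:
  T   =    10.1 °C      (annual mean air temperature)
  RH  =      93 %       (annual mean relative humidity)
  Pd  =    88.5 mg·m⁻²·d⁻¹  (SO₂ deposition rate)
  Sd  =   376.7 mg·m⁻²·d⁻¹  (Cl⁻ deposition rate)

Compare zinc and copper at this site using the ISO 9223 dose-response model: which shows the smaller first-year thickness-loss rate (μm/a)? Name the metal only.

zinc: T>10 °C ⇒ hinge -0.071·(10.1−10) = -0.0071
  Pd branch = 0.0129·Pd^0.44·e^(0.046·RH+f) = 6.639 μm/a
  Cl⁻ term: 0.0175·376.7^0.57·exp(0.008·93+0.085·10.1) = 2.555
  sum: 6.639 + 2.555 → r_corr = 9.193 μm/a
copper: temperature factor f = -0.080·(0.1) = -0.0080
  SO₂ term: 0.0053·88.5^0.26·exp(0.059·93-0.0080) = 4.074
  Sd branch = 0.01025·Sd^0.27·e^(0.036·RH+0.049·T) = 2.372 μm/a
  sum: 4.074 + 2.372 → r_corr = 6.446 μm/a
Ordering by μm/a: zinc (9.19) > copper (6.45)

copper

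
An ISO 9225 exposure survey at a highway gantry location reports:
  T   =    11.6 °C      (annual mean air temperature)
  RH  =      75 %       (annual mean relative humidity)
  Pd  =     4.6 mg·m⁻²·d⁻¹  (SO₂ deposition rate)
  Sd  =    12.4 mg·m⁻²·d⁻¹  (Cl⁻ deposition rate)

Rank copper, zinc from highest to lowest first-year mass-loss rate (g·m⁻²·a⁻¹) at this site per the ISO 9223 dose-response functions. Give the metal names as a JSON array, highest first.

copper: temperature factor f = -0.080·(1.6) = -0.1280
  sulphur-dioxide contribution → 0.5791 μm/a
  chloride contribution → 0.5314 μm/a
  total first-year rate 1.11 μm/a
  mass loss = 1.11 μm/a × 8.96 g/cm³ = 9.95 g·m⁻²·a⁻¹
zinc: temperature factor f = -0.071·(1.6) = -0.1136
  sulphur-dioxide contribution → 0.7099 μm/a
  chloride contribution → 0.359 μm/a
  ⇒ r_corr(zinc) = 1.069 μm/a
  mass loss = 1.069 μm/a × 7.14 g/cm³ = 7.632 g·m⁻²·a⁻¹
Ordering by g·m⁻²·a⁻¹: copper (9.95) > zinc (7.63)

["copper", "zinc"]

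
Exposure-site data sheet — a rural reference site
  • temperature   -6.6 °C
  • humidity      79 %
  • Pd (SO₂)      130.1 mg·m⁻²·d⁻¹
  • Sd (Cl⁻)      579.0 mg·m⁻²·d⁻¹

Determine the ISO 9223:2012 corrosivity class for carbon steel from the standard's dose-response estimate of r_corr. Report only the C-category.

carbon steel: T≤10 °C ⇒ hinge +0.150·(-6.6−10) = -2.4900
  sulphur-dioxide contribution → 8.958 μm/a
  chloride contribution → 54.83 μm/a
  ⇒ r_corr(carbon steel) = 63.79 μm/a
63.8 μm/a falls in (50, 80] for carbon steel → category C4

C4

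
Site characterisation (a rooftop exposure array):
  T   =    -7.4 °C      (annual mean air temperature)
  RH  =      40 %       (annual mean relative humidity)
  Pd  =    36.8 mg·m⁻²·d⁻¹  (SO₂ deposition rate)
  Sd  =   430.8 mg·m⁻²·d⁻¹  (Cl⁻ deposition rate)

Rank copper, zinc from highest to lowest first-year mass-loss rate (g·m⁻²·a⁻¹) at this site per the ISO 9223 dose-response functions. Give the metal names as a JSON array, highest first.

["zinc", "copper"]

copper: f(T) = +0.126·(T−10) [T≤10 °C] = -2.1924
  sulphur-dioxide contribution → 0.016 μm/a
  chloride contribution → 0.1548 μm/a
  ⇒ r_corr(copper) = 0.1708 μm/a
  mass loss = 0.1708 μm/a × 8.96 g/cm³ = 1.531 g·m⁻²·a⁻¹
zinc: temperature factor f = +0.038·(-17.4) = -0.6612
  sulphur-dioxide contribution → 0.2049 μm/a
  chloride contribution → 0.4077 μm/a
  total first-year rate 0.6126 μm/a
  mass loss = 0.6126 μm/a × 7.14 g/cm³ = 4.374 g·m⁻²·a⁻¹
Ordering by g·m⁻²·a⁻¹: zinc (4.37) > copper (1.53)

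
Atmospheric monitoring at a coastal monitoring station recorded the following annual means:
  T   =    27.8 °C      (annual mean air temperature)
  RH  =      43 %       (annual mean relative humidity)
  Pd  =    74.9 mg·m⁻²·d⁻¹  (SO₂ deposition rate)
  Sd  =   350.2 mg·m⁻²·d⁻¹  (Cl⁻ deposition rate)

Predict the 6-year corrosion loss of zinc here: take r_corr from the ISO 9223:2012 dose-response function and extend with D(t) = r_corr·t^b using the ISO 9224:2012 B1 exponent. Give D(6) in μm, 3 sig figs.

zinc: temperature factor f = -0.071·(17.8) = -1.2638
  SO₂ term: 0.0129·74.9^0.44·exp(0.046·43-1.2638) = 0.176
  Cl⁻ term: 0.0175·350.2^0.57·exp(0.008·43+0.085·27.8) = 7.395
  sum: 0.176 + 7.395 → r_corr = 7.571 μm/a
Long-term exponent b (ISO 9224 Table 2, B1) = 0.813
  D(6) = 7.571 × 6^0.813 = 7.571 × 4.292 = 32.49 μm

D(6) = 32.5 μm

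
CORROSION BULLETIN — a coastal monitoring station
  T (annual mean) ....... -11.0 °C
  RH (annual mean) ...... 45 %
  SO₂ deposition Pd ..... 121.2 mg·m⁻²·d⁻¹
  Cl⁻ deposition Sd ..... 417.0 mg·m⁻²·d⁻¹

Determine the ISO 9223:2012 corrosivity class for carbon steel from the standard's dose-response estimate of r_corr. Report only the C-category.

carbon steel: f(T) = +0.150·(T−10) [T≤10 °C] = -3.1500
  sulphur-dioxide contribution → 2.261 μm/a
  chloride contribution → 12.22 μm/a
  total first-year rate 14.48 μm/a
ISO 9223 Table 2 (carbon steel): 1.3 < 14.5 ≤ 25 μm/a ⇒ C2

C2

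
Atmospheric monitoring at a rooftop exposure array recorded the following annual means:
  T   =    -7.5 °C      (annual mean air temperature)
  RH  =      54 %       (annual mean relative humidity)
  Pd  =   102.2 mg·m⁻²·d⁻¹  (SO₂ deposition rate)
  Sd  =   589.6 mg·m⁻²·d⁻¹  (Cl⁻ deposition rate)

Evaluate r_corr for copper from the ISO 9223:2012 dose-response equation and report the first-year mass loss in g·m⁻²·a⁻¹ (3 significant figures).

r_corr = 2.91 g·m⁻²·a⁻¹

copper: f(T) = +0.126·(T−10) [T≤10 °C] = -2.2050
  Pd branch = 0.0053·Pd^0.26·e^(0.059·RH+f) = 0.04707 μm/a
  Sd branch = 0.01025·Sd^0.27·e^(0.036·RH+0.049·T) = 0.2776 μm/a
  r_corr = 0.04707 + 0.2776 = 0.3247 μm/a
Convert to mass loss: 0.3247 μm/a × 8.96 g/cm³ = 2.909 g·m⁻²·a⁻¹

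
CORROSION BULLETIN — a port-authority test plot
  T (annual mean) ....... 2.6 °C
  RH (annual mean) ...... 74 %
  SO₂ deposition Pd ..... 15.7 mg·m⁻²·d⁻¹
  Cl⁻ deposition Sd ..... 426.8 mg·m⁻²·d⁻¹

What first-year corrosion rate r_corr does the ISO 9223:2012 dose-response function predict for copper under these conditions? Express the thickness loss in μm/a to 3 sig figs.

copper: f(T) = +0.126·(T−10) [T≤10 °C] = -0.9324
  Pd branch = 0.0053·Pd^0.26·e^(0.059·RH+f) = 0.336 μm/a
  Sd branch = 0.01025·Sd^0.27·e^(0.036·RH+0.049·T) = 0.8574 μm/a
  r_corr = 0.336 + 0.8574 = 1.193 μm/a

r_corr = 1.19 μm/a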